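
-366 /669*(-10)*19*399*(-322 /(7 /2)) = -3815656.68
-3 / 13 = -0.23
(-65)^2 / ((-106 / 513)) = -2167425 / 106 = -20447.41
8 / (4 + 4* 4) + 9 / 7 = 59 / 35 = 1.69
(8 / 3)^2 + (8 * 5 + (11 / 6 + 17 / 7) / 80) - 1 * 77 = -300743 / 10080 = -29.84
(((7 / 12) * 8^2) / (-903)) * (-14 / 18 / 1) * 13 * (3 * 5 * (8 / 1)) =58240 / 1161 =50.16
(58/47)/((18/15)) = 145/141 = 1.03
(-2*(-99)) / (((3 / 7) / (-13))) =-6006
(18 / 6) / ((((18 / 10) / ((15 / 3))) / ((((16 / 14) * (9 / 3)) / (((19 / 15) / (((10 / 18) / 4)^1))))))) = 1250 / 399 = 3.13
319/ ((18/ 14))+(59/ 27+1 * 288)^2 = 61568098/ 729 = 84455.55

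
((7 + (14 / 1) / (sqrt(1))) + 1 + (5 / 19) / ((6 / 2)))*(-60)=-25180 / 19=-1325.26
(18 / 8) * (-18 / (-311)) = 81 / 622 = 0.13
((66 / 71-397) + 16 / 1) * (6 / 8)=-80955 / 284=-285.05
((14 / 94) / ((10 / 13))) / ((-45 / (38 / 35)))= -247 / 52875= -0.00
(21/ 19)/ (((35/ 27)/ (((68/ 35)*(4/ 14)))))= 11016/ 23275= 0.47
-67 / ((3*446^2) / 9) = -201 / 198916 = -0.00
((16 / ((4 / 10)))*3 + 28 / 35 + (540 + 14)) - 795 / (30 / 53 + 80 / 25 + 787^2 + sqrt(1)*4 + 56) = 184613325689 / 273582805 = 674.80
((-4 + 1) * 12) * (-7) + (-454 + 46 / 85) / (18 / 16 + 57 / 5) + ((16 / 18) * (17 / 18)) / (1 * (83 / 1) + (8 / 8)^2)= 1042155707 / 4829139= 215.81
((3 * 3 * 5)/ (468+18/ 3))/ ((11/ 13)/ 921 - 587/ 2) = -0.00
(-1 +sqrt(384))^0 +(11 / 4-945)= -3765 / 4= -941.25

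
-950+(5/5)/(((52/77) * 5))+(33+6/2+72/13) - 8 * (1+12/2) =-250683/260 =-964.17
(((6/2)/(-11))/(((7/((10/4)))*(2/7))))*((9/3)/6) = -15/88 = -0.17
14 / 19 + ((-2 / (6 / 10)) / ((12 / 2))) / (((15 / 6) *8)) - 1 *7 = -4303 / 684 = -6.29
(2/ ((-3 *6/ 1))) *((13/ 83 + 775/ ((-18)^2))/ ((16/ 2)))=-68537/ 1936224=-0.04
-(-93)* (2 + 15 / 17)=4557 / 17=268.06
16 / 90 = 8 / 45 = 0.18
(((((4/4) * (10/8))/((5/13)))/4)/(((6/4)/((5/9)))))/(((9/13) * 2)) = 845/3888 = 0.22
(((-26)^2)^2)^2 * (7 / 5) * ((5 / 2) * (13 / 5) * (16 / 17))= 152026103011328 / 85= 1788542388368.56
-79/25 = -3.16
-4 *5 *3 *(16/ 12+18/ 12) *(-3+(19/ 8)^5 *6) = -627227325/ 8192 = -76565.84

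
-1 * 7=-7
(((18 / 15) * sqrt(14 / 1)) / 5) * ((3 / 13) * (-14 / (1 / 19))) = -4788 * sqrt(14) / 325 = -55.12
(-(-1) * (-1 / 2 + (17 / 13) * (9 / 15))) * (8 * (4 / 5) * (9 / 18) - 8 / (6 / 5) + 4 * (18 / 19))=1702 / 18525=0.09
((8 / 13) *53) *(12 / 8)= 636 / 13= 48.92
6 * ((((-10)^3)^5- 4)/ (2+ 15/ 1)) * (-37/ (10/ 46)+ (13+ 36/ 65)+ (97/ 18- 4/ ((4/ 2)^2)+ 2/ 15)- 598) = 175529000000000702116/ 663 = 264749622926094573.33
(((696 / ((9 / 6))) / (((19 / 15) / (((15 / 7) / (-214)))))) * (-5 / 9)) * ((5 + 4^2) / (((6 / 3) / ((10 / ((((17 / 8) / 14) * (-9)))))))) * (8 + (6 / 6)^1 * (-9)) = 16240000 / 103683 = 156.63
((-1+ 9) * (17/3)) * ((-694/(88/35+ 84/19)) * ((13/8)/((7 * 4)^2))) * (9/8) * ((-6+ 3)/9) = 7285265/2066176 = 3.53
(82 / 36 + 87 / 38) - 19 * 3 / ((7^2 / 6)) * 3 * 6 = -1014407 / 8379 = -121.07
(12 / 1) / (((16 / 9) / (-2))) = -27 / 2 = -13.50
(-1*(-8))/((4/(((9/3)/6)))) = 1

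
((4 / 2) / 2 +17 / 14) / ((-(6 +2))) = -31 / 112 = -0.28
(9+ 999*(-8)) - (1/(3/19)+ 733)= -26167/3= -8722.33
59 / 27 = 2.19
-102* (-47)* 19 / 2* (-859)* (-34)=1330128858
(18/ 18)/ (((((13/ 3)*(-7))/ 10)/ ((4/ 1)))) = -120/ 91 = -1.32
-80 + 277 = 197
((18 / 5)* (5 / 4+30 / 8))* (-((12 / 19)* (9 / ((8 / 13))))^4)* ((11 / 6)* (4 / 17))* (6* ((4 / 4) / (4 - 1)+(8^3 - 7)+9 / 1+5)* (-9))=184828428904977 / 116603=1585108692.79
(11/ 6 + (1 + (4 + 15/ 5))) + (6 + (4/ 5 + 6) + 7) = 889/ 30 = 29.63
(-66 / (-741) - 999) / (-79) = 246731 / 19513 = 12.64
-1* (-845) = 845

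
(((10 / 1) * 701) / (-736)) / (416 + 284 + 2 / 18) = -31545 / 2318768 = -0.01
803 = 803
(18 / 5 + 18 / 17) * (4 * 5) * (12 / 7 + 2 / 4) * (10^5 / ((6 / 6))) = 2455200000 / 119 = 20631932.77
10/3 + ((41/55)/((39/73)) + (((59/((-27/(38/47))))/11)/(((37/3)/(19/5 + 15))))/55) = 61864723/13095225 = 4.72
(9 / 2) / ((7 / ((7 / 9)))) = 1 / 2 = 0.50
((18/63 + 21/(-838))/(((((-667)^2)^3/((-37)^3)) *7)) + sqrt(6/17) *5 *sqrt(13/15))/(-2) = 77448437/7231445172708873011756 - sqrt(2210)/34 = -1.38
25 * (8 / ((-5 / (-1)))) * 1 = 40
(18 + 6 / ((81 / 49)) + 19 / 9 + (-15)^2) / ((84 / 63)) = 186.56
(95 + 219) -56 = 258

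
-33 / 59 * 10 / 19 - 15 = -17145 / 1121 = -15.29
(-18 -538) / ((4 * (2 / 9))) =-1251 / 2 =-625.50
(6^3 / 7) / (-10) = -108 / 35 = -3.09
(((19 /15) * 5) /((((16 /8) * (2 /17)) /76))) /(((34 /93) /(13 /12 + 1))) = 279775 /24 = 11657.29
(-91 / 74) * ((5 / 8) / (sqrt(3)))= -455 * sqrt(3) / 1776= -0.44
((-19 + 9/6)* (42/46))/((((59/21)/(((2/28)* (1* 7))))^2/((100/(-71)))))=8103375/11368946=0.71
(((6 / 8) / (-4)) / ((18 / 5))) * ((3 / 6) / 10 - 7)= 139 / 384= 0.36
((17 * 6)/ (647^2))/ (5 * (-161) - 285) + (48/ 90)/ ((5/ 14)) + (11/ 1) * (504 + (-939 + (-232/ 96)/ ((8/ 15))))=-529291090388101/ 109508114400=-4833.35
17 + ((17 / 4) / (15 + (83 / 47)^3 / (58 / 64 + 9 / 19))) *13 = 19.91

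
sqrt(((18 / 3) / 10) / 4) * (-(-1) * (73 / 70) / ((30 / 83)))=6059 * sqrt(15) / 21000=1.12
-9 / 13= -0.69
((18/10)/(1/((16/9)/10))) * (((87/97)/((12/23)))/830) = 667/1006375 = 0.00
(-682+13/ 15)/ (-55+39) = 10217/ 240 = 42.57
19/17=1.12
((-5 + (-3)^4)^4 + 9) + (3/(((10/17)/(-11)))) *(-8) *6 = 166824389/5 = 33364877.80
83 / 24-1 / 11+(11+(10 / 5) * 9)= 32.37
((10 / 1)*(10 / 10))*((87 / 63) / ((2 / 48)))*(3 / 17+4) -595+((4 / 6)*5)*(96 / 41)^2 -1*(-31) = 167728004 / 200039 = 838.48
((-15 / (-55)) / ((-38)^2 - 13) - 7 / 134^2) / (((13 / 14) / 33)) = -131411 / 18557526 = -0.01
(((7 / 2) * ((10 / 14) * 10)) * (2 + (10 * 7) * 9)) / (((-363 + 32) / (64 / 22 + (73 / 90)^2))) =-50215402 / 294921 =-170.27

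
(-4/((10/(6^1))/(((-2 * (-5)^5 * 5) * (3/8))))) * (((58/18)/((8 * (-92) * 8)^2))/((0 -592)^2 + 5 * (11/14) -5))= -21875/2932768145408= -0.00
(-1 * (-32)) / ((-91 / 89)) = -2848 / 91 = -31.30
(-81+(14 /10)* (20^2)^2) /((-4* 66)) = -223919 /264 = -848.18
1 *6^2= 36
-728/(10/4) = -1456/5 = -291.20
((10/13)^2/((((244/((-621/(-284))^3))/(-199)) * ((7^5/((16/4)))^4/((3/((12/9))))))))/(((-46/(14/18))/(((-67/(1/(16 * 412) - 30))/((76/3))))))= 8579526474475800/158031697219662894181417417669297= 0.00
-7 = -7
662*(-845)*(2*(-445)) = 497857100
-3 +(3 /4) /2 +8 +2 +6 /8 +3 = 89 /8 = 11.12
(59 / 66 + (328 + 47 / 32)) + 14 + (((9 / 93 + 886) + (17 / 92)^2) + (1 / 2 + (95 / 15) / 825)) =1598825453717 / 1298800800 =1231.00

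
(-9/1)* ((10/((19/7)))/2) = -315/19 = -16.58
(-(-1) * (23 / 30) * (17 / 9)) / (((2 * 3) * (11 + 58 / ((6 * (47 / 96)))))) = 1081 / 137700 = 0.01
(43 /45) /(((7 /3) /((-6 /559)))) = -2 /455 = -0.00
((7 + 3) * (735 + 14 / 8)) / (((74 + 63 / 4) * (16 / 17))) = 250495 / 2872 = 87.22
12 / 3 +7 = 11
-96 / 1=-96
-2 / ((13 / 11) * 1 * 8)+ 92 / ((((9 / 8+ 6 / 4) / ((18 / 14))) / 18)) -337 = 1207473 / 2548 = 473.89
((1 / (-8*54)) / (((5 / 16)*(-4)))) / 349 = 1 / 188460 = 0.00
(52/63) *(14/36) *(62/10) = 806/405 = 1.99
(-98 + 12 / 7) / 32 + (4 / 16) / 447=-150611 / 50064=-3.01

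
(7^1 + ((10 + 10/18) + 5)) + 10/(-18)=22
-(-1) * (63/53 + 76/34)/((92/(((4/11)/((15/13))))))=8021/683859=0.01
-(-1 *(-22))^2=-484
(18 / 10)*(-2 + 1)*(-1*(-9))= -81 / 5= -16.20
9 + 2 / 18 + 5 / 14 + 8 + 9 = 3335 / 126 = 26.47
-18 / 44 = -9 / 22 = -0.41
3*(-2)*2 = -12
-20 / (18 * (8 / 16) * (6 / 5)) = -1.85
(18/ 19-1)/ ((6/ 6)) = -0.05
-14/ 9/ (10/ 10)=-14/ 9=-1.56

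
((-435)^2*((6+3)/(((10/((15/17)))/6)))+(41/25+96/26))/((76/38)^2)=2490688793/11050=225401.70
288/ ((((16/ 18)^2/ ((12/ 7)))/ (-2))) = -8748/ 7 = -1249.71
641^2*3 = 1232643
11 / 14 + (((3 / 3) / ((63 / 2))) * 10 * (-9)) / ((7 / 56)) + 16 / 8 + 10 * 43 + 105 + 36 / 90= 36073 / 70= 515.33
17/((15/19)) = 323/15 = 21.53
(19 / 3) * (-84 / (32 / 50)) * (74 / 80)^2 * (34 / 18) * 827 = -2559820543 / 2304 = -1111033.22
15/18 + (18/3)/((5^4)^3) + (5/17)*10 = 93994141237/24902343750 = 3.77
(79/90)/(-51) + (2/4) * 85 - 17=58483/2295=25.48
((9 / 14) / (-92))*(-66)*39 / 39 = 297 / 644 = 0.46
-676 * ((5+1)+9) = -10140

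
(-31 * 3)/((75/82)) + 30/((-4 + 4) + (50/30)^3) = -476/5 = -95.20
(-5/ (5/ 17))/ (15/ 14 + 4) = -238/ 71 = -3.35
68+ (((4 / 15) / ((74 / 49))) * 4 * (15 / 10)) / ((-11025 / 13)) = 2830448 / 41625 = 68.00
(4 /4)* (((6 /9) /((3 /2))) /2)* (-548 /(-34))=548 /153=3.58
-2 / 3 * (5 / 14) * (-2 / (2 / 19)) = 95 / 21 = 4.52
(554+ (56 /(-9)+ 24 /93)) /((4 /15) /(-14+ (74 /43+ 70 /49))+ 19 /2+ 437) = 2496889660 /2034173283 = 1.23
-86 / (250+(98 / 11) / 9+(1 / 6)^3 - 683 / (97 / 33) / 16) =-39641184 / 109000339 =-0.36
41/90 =0.46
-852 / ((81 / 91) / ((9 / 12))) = -6461 / 9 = -717.89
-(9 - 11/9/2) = -151/18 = -8.39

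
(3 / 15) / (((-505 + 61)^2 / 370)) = 1 / 2664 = 0.00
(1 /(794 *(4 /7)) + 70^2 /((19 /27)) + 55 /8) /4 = 210299899 /120688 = 1742.51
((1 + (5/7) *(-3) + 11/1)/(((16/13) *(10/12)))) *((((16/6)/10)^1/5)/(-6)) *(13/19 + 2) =-15249/66500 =-0.23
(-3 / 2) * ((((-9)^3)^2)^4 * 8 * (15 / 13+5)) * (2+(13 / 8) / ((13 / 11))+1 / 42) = -1821865559875768125279165240 / 91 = -20020500657975473904166650.00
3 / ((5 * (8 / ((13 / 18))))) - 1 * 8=-1907 / 240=-7.95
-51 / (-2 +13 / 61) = 3111 / 109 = 28.54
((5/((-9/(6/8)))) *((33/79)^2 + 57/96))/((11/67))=-51398045/26361984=-1.95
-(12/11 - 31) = 329/11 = 29.91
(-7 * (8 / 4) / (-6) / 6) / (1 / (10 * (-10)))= -350 / 9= -38.89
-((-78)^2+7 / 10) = -60847 / 10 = -6084.70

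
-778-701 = -1479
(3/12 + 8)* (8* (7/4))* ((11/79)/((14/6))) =1089/158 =6.89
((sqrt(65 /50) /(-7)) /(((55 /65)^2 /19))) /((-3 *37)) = 3211 *sqrt(130) /940170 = 0.04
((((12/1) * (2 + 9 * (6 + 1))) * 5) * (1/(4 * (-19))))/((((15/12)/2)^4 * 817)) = -0.41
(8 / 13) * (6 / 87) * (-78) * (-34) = 3264 / 29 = 112.55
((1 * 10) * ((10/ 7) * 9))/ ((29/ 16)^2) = 39.14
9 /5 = 1.80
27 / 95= 0.28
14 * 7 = 98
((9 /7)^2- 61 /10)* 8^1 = -8716 /245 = -35.58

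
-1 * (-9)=9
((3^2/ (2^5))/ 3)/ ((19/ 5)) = 15/ 608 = 0.02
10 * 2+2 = 22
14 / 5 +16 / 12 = 62 / 15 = 4.13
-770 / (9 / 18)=-1540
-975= -975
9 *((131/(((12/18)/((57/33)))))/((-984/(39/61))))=-873639/440176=-1.98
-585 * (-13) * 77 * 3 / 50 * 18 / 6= 1054053 / 10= 105405.30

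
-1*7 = -7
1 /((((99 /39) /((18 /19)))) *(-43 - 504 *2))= -78 /219659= -0.00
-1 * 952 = -952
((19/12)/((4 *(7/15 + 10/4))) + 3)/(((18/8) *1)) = 2231/1602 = 1.39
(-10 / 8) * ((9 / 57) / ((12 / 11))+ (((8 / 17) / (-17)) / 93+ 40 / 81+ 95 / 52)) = -2209336205 / 716970852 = -3.08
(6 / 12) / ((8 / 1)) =1 / 16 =0.06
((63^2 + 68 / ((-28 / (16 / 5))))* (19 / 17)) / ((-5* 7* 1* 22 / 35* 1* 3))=-2634217 / 39270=-67.08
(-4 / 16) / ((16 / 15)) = -15 / 64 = -0.23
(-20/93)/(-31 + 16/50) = 500/71331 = 0.01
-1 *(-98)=98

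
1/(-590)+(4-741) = -737.00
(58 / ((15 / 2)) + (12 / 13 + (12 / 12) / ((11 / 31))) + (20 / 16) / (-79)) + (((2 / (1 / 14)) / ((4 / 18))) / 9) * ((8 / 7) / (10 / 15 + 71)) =340487341 / 29146260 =11.68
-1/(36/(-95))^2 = -9025/1296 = -6.96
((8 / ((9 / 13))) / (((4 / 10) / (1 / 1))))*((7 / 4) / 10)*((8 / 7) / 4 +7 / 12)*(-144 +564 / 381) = -4294225 / 6858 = -626.16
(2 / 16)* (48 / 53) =6 / 53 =0.11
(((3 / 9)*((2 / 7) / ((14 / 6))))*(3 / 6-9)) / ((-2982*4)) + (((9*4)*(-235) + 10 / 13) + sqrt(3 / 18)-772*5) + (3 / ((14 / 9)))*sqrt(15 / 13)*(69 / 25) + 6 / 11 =-1029589507553 / 83579496 + sqrt(6) / 6 + 1863*sqrt(195) / 4550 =-12312.56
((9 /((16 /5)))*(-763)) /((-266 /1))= 4905 /608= 8.07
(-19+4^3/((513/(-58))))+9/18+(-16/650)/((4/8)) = -8598041/333450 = -25.79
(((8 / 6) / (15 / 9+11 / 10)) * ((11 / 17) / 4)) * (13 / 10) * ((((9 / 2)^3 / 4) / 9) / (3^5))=143 / 135456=0.00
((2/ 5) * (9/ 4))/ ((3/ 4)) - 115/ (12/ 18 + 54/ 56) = -47478/ 685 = -69.31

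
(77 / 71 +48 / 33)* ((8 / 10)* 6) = 47592 / 3905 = 12.19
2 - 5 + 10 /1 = 7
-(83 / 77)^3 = -571787 / 456533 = -1.25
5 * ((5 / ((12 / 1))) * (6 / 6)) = 25 / 12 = 2.08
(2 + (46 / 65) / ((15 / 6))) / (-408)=-371 / 66300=-0.01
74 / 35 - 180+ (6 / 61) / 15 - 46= -477982 / 2135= -223.88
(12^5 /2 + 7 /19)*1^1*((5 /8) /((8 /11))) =130015105 /1216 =106920.32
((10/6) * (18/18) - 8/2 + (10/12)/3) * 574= -10619/9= -1179.89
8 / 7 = 1.14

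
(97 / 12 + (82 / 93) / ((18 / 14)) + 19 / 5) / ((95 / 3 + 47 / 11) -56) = -2314477 / 3693960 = -0.63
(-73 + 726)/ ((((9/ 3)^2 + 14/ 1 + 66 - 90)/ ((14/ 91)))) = -1306/ 13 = -100.46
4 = 4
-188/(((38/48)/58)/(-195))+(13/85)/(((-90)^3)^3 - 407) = 1680479452195878565407758153/625684089735000657305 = 2685827.37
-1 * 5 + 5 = 0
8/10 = 4/5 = 0.80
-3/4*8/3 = -2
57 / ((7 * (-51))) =-19 / 119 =-0.16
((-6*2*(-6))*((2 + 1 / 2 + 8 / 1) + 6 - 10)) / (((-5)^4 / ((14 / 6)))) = 1092 / 625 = 1.75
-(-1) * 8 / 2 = 4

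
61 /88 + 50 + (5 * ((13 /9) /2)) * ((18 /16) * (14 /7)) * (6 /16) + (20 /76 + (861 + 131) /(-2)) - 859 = -17402133 /13376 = -1301.00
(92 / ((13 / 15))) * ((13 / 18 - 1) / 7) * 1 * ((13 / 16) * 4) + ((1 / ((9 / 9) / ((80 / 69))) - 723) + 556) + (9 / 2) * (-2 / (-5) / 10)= -721888 / 4025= -179.35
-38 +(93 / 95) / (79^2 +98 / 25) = -37573447 / 988779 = -38.00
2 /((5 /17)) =6.80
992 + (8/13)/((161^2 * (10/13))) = 128568164/129605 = 992.00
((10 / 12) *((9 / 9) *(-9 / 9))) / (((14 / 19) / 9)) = -285 / 28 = -10.18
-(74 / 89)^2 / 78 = -2738 / 308919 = -0.01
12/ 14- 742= -5188/ 7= -741.14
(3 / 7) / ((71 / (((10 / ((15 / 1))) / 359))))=0.00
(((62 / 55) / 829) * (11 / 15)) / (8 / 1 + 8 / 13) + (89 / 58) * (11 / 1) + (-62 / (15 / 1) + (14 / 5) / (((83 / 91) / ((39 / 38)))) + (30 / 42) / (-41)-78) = -405558446939741 / 6528559535400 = -62.12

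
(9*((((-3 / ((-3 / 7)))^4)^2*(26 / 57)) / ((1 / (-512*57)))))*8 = -5525354225664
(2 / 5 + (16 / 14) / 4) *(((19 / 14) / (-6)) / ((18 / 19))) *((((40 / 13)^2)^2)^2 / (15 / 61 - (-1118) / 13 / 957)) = -9207413473280000000 / 2350403265761187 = -3917.38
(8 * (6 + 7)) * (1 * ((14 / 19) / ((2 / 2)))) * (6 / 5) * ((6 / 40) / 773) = 6552 / 367175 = 0.02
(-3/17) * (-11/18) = 11/102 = 0.11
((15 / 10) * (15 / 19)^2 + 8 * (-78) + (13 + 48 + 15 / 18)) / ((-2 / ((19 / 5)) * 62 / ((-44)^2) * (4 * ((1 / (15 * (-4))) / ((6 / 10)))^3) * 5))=-1143779522688 / 14725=-77676028.71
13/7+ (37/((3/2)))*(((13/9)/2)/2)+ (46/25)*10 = 55121/1890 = 29.16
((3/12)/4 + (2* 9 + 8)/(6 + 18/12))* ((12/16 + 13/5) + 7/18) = 570031/43200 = 13.20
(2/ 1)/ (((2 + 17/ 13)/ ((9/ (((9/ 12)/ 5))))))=1560/ 43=36.28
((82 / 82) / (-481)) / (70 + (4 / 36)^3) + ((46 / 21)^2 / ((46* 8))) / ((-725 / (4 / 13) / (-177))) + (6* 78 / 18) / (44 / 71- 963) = -4659335013556934 / 178747329181027425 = -0.03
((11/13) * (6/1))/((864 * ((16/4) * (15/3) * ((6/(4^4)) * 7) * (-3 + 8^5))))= 22/402518025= 0.00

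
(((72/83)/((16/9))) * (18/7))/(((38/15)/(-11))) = -120285/22078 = -5.45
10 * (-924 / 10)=-924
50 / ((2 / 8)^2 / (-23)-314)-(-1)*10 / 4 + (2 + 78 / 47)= 65175587 / 10861982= 6.00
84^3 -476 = 592228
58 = 58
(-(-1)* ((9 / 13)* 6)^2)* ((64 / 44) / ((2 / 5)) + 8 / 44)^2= 5143824 / 20449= 251.54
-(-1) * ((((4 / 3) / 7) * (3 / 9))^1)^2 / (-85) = -0.00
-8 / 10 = -4 / 5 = -0.80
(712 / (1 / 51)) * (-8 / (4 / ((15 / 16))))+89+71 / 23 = -67992.91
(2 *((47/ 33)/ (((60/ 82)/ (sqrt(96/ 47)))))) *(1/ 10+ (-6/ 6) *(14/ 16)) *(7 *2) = -8897 *sqrt(282)/ 2475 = -60.37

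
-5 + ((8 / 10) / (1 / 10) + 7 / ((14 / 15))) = 10.50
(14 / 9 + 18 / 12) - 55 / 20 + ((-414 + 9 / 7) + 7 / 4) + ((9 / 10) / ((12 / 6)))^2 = -10343497 / 25200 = -410.46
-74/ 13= -5.69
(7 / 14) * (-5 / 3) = -5 / 6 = -0.83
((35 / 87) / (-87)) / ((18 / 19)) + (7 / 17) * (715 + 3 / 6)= 341178376 / 1158057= 294.61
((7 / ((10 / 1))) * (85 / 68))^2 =49 / 64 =0.77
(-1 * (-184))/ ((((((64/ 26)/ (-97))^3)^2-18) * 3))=-369894902852819423612/ 108556112792151609411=-3.41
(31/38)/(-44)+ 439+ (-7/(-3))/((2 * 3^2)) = 439.11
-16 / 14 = -8 / 7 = -1.14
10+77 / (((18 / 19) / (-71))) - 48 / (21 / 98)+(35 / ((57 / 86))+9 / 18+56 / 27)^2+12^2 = -2919762065 / 1052676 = -2773.66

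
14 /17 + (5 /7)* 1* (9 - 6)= 353 /119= 2.97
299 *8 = 2392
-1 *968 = -968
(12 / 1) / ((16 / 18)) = 27 / 2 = 13.50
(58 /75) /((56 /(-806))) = -11687 /1050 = -11.13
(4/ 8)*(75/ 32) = 75/ 64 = 1.17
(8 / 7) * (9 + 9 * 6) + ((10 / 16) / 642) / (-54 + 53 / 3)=13435771 / 186608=72.00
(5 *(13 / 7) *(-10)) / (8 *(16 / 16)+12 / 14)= -325 / 31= -10.48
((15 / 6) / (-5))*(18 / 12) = -3 / 4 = -0.75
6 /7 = 0.86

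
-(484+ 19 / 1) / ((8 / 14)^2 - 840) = 24647 / 41144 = 0.60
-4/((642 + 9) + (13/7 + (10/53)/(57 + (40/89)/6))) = -807667/131823460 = -0.01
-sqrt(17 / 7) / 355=-sqrt(119) / 2485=-0.00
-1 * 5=-5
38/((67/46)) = 1748/67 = 26.09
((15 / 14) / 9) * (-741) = -1235 / 14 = -88.21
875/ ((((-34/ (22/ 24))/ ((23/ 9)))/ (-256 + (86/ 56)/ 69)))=680004875/ 44064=15432.21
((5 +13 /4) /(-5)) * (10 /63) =-11 /42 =-0.26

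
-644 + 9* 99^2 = 87565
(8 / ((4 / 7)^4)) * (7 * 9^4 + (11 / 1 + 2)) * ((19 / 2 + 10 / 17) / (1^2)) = 9458391355 / 272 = 34773497.63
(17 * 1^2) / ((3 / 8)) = 136 / 3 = 45.33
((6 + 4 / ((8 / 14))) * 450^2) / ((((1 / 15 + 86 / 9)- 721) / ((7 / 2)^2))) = -1451165625 / 32012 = -45331.93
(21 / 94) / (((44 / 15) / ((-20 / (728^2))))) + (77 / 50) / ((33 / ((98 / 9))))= 26852017469 / 52843190400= 0.51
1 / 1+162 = 163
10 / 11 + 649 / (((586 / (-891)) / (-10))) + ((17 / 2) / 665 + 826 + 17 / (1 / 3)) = 46062936971 / 4286590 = 10745.82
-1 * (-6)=6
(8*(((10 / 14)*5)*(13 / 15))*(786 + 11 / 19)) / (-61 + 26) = -31720 / 57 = -556.49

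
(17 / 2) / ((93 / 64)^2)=34816 / 8649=4.03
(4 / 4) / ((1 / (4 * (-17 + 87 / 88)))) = -1409 / 22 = -64.05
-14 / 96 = -7 / 48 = -0.15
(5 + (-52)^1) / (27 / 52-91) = 2444 / 4705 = 0.52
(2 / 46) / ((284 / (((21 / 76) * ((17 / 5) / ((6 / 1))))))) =119 / 4964320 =0.00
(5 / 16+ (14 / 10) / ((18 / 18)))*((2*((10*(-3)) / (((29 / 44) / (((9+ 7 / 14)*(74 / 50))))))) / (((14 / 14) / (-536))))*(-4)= -3407097936 / 725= -4699445.43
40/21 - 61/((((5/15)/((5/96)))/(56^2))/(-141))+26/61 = 5398764676/1281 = 4214492.33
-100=-100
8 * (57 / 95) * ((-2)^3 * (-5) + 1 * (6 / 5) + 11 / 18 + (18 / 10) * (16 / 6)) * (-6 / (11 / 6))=-40272 / 55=-732.22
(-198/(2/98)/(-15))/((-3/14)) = -15092/5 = -3018.40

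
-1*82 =-82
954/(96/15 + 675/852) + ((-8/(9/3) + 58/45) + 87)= 100311289/459585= 218.26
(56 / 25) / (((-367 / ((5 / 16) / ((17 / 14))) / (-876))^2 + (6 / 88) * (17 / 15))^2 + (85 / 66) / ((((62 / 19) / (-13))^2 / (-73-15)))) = -14385514388299304342400 / 11503919158714182939464519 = -0.00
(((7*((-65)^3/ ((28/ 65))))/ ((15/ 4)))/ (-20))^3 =364032580038765625/ 1728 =210667002337248.63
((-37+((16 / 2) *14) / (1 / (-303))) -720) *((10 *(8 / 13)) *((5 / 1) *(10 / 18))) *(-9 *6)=416316000 / 13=32024307.69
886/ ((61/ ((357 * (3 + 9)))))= 62223.34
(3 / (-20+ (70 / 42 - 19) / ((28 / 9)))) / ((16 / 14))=-147 / 1432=-0.10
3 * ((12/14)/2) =9/7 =1.29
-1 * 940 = -940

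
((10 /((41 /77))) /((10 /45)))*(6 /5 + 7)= 693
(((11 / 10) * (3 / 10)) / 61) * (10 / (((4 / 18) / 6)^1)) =891 / 610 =1.46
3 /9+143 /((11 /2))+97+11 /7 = 2623 /21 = 124.90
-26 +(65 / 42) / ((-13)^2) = -14191 / 546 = -25.99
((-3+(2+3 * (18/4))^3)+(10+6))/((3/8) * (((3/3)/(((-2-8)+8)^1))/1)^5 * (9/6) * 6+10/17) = 16262880/2101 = 7740.54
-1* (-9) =9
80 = 80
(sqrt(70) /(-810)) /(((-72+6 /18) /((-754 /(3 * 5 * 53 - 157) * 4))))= -26 * sqrt(70) /319275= -0.00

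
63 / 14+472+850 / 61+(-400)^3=-63999509.57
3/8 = 0.38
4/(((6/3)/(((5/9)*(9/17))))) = 0.59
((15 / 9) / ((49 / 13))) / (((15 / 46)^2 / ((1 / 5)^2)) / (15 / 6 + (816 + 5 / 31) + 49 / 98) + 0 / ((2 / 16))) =698538152 / 5126625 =136.26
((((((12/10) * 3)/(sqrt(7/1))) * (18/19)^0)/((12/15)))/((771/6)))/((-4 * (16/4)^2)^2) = 9 * sqrt(7)/7368704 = 0.00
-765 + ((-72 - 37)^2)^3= 1677100110076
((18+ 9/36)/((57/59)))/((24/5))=21535/5472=3.94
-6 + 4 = -2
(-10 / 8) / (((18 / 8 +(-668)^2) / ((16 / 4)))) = -4 / 356981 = -0.00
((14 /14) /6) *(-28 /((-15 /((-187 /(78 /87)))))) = -64.89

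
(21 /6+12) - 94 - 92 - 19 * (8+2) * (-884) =335579 /2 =167789.50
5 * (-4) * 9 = -180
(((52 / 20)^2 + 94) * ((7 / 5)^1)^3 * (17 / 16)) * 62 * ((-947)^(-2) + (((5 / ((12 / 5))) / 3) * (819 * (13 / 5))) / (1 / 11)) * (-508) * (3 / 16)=-28219240525.50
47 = 47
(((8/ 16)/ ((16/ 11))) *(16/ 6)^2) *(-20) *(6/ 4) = -220/ 3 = -73.33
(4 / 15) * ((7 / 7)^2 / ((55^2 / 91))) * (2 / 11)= 728 / 499125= 0.00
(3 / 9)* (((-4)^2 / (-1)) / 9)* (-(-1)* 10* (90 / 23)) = -1600 / 69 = -23.19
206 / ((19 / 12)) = 2472 / 19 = 130.11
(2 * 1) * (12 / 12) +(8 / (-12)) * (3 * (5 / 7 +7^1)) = -94 / 7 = -13.43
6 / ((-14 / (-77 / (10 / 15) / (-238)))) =-99 / 476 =-0.21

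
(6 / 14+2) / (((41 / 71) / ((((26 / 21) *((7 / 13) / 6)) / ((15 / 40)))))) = 9656 / 7749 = 1.25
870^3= 658503000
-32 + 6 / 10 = -157 / 5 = -31.40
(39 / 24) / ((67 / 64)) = 104 / 67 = 1.55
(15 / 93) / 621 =5 / 19251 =0.00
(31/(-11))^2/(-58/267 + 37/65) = 16678155/739189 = 22.56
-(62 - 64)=2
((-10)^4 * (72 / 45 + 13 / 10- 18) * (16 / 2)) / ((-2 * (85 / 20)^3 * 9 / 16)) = 618496000 / 44217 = 13987.74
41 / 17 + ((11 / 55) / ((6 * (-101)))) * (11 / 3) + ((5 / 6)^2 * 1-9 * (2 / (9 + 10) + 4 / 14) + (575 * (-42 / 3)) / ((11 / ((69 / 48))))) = -317232527443 / 301436520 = -1052.40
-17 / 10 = -1.70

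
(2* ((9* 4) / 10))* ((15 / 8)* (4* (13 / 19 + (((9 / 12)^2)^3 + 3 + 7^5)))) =35323790553 / 38912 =907786.56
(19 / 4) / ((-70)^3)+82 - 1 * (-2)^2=107015981 / 1372000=78.00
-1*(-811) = 811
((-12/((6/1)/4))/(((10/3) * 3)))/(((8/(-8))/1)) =4/5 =0.80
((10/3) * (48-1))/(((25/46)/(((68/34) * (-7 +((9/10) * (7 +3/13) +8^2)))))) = 11899648/325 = 36614.30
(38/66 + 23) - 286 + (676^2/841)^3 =3149150418665551948/19629169593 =160432177.42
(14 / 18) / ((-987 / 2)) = -2 / 1269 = -0.00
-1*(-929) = 929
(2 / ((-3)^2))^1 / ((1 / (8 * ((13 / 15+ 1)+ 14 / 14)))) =688 / 135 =5.10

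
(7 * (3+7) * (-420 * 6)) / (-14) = 12600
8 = 8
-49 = -49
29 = 29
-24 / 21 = -8 / 7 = -1.14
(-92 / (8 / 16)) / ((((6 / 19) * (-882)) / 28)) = 3496 / 189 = 18.50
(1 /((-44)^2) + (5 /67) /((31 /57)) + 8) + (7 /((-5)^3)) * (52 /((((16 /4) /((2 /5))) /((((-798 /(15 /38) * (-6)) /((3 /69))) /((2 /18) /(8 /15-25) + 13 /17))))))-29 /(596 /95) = -711714459556694384707 /6659812539050000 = -106867.04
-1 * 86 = -86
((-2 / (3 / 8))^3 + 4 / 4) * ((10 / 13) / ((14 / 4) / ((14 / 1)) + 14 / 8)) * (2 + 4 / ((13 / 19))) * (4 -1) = -53210 / 39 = -1364.36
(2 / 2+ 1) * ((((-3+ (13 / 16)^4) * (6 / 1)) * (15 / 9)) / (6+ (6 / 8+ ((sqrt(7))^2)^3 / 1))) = -840235 / 5730304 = -0.15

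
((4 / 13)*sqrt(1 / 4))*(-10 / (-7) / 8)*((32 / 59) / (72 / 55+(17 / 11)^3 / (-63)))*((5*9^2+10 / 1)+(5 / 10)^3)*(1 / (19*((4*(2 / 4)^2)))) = 1989112950 / 7640492743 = 0.26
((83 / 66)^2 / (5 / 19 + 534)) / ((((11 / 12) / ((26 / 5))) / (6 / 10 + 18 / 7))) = 125917142 / 2364421675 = 0.05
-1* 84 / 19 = -84 / 19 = -4.42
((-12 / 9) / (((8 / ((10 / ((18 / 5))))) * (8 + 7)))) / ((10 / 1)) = -1 / 324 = -0.00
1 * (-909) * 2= -1818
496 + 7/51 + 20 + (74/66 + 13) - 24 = 284011/561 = 506.26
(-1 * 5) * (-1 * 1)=5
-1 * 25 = -25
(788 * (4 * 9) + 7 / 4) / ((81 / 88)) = 2496538 / 81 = 30821.46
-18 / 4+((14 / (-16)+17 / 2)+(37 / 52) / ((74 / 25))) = 3.37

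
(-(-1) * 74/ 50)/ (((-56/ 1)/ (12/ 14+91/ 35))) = -4477/ 49000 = -0.09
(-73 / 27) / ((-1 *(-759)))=-73 / 20493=-0.00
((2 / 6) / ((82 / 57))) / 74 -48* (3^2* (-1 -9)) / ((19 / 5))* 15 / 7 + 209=2134706723 / 807044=2645.09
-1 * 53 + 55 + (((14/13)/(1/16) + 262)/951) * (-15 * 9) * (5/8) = -375407/16484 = -22.77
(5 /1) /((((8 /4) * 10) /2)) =1 /2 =0.50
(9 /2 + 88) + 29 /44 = 4099 /44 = 93.16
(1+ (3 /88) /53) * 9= 42003 /4664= 9.01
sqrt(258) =16.06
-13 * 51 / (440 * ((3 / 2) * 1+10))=-663 / 5060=-0.13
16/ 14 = 8/ 7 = 1.14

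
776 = 776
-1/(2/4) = -2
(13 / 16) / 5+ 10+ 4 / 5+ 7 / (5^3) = 11.02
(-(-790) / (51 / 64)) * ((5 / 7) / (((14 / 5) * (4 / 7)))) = 158000 / 357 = 442.58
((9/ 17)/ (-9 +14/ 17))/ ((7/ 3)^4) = -729/ 333739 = -0.00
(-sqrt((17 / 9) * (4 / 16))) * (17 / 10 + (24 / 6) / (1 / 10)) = -139 * sqrt(17) / 20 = -28.66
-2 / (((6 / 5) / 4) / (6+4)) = -200 / 3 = -66.67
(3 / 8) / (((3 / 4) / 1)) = 1 / 2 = 0.50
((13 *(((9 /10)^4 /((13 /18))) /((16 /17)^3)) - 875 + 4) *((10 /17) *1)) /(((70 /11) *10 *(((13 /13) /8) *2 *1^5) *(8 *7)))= -0.57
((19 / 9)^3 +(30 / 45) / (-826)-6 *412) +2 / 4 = -1482558563 / 602154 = -2462.09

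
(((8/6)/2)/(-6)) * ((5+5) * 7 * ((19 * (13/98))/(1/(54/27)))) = -2470/63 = -39.21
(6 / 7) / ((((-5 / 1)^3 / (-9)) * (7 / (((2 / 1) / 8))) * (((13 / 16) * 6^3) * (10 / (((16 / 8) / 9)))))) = 1 / 3583125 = 0.00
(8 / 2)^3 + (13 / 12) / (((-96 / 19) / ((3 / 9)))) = 220937 / 3456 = 63.93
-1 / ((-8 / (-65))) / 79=-65 / 632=-0.10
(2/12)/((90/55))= 11/108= 0.10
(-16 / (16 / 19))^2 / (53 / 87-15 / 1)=-31407 / 1252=-25.09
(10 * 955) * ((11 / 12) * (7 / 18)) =367675 / 108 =3404.40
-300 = -300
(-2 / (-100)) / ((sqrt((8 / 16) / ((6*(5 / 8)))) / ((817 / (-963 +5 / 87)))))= -71079*sqrt(30) / 8377600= -0.05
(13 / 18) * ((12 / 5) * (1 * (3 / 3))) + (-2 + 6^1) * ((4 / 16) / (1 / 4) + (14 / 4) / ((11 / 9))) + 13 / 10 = 6101 / 330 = 18.49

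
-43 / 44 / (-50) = 43 / 2200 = 0.02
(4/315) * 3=4/105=0.04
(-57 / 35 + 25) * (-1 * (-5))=818 / 7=116.86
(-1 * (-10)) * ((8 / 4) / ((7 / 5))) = 100 / 7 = 14.29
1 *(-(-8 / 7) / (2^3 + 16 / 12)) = 0.12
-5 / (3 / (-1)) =5 / 3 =1.67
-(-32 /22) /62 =8 /341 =0.02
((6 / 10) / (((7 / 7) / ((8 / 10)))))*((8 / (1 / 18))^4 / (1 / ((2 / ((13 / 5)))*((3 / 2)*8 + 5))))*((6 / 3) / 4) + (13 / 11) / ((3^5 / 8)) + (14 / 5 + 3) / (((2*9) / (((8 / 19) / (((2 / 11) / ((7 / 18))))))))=1349481015.47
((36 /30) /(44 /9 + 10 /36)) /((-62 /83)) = -1494 /4805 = -0.31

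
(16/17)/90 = 8/765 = 0.01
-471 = -471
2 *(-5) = -10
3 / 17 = 0.18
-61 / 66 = -0.92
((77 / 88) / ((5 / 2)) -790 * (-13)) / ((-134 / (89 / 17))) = -18281223 / 45560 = -401.26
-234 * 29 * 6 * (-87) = 3542292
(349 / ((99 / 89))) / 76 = 31061 / 7524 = 4.13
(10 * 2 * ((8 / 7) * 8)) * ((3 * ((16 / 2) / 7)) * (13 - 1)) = 368640 / 49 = 7523.27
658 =658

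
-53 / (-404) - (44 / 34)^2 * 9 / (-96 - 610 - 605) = 7280137 / 51022372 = 0.14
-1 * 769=-769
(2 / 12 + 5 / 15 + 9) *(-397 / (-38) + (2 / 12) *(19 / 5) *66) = 9927 / 20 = 496.35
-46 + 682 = 636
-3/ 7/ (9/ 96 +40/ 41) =-3936/ 9821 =-0.40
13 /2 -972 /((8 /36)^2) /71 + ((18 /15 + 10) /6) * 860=568543 /426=1334.61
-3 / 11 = -0.27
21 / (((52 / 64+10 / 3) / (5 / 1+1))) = 6048 / 199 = 30.39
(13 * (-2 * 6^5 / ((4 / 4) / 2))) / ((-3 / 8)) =1078272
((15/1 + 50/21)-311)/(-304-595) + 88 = 88.33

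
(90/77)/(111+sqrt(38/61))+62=3588475672/57868811-90 * sqrt(2318)/57868811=62.01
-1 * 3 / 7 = -0.43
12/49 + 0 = 12/49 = 0.24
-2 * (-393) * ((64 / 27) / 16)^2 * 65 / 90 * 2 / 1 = 54496 / 2187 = 24.92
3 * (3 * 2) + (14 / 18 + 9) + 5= 295 / 9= 32.78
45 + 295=340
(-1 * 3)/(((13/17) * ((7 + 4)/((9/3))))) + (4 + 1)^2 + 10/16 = 28091/1144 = 24.56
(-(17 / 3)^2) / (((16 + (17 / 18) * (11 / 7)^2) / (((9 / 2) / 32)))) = -127449 / 517408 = -0.25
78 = 78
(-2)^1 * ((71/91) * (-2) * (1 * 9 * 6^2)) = 1011.16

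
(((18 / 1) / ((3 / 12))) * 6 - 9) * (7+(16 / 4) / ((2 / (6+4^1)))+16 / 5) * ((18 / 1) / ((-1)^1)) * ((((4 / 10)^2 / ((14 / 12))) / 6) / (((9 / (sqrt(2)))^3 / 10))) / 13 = -227104 * sqrt(2) / 20475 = -15.69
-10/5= -2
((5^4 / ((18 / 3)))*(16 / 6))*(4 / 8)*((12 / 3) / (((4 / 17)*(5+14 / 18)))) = 10625 / 26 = 408.65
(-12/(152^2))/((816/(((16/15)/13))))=-1/19147440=-0.00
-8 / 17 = -0.47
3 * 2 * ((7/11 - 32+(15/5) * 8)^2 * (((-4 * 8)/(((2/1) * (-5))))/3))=209952/605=347.03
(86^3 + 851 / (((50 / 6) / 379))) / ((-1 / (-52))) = 877187324 / 25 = 35087492.96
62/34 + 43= 762/17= 44.82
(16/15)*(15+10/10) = 256/15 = 17.07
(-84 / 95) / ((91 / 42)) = -504 / 1235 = -0.41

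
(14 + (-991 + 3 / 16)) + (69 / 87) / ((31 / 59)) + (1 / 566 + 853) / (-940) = -976.21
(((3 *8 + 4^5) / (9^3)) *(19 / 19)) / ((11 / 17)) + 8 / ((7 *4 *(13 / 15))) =1861826 / 729729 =2.55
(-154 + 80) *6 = -444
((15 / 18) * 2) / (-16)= -5 / 48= -0.10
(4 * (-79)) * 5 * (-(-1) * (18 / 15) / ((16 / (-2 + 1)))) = 237 / 2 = 118.50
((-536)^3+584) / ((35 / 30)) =-923940432 / 7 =-131991490.29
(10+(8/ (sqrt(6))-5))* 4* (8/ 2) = 64* sqrt(6)/ 3+80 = 132.26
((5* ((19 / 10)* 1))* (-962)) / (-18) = 9139 / 18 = 507.72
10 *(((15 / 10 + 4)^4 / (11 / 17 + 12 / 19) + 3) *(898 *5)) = 53306032075 / 1652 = 32267573.90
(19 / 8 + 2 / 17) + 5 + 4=1563 / 136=11.49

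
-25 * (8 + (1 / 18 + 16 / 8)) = -4525 / 18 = -251.39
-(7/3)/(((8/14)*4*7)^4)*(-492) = 287/16384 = 0.02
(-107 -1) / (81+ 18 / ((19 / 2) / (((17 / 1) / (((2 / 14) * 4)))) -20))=-3513 / 2605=-1.35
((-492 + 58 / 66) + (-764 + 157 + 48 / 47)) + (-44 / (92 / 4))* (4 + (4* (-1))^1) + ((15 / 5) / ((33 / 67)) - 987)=-3222992 / 1551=-2078.01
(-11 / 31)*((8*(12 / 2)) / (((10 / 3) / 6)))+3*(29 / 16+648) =4758573 / 2480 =1918.78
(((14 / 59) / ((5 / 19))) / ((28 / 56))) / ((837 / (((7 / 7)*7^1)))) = 3724 / 246915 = 0.02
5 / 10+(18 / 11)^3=4.88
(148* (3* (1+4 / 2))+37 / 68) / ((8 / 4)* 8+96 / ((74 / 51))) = 3352681 / 206720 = 16.22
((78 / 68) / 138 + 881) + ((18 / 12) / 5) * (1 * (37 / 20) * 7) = 69198657 / 78200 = 884.89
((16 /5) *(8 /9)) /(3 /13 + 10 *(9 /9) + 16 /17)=28288 /111105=0.25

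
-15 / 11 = -1.36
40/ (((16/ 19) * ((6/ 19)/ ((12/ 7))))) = 1805/ 7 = 257.86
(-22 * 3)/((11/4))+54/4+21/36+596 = 7033/12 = 586.08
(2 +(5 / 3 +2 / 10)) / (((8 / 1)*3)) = 29 / 180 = 0.16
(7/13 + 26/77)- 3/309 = 89330/103103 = 0.87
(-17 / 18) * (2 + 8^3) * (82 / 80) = -179129 / 360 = -497.58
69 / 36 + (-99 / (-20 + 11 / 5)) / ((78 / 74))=99871 / 13884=7.19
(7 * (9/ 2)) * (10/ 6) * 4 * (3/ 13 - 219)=-597240/ 13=-45941.54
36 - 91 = -55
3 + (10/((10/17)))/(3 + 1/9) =237/28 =8.46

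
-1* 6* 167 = -1002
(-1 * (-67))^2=4489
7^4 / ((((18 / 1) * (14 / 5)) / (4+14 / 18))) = 73745 / 324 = 227.61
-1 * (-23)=23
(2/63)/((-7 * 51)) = -2/22491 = -0.00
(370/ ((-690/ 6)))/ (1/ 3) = -9.65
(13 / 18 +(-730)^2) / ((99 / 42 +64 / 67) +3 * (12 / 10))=77093.81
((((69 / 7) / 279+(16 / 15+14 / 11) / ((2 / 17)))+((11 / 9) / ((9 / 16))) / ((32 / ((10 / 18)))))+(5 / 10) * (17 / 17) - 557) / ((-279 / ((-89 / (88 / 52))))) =-5401160886953 / 53404374870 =-101.14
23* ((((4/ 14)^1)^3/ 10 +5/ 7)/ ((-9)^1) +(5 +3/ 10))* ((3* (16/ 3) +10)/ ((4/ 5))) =48184747/ 12348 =3902.23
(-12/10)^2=36/25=1.44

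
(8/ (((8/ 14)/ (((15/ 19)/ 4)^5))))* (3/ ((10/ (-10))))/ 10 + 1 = 2532336001/ 2535525376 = 1.00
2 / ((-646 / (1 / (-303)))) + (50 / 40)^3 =12233689 / 6263616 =1.95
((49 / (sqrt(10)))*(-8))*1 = -196*sqrt(10) / 5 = -123.96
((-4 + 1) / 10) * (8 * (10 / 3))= -8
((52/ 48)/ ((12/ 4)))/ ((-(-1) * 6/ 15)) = 65/ 72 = 0.90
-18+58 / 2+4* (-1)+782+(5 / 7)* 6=5553 / 7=793.29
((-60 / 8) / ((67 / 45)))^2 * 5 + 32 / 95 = 216996467 / 1705820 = 127.21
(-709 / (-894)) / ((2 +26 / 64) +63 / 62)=351664 / 1517565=0.23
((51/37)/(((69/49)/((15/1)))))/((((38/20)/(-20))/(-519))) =1296981000/16169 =80214.05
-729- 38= -767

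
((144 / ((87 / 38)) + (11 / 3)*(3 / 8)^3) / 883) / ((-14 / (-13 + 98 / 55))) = 577980303 / 10095303680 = 0.06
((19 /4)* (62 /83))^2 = 346921 /27556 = 12.59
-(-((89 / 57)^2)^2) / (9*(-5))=-62742241 / 475020045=-0.13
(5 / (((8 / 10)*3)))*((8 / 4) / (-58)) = -25 / 348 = -0.07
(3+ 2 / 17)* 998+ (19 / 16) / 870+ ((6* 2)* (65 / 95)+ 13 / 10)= 2806434421 / 899232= 3120.92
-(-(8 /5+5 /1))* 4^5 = 6758.40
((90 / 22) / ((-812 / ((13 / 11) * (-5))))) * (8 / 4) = 2925 / 49126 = 0.06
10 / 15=2 / 3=0.67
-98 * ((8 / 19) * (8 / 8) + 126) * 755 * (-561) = 5247534356.84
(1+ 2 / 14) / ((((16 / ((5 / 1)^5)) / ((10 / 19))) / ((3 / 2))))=46875 / 266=176.22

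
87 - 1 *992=-905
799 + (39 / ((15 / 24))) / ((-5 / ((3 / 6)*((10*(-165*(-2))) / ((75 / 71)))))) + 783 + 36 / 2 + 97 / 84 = -37574471 / 2100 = -17892.61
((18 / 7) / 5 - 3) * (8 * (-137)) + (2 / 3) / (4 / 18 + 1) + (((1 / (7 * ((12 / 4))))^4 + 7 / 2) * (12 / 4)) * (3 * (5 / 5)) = 6551907563 / 2376990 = 2756.39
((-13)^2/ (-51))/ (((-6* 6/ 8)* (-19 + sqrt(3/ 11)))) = -35321/ 910656 - 169* sqrt(33)/ 910656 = -0.04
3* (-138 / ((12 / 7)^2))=-1127 / 8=-140.88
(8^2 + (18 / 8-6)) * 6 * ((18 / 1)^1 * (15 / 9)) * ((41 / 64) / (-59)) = -444645 / 3776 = -117.76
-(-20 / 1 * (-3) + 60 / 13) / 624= -35 / 338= -0.10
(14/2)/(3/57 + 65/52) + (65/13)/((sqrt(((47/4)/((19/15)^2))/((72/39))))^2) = 2006476/302445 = 6.63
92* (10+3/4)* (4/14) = 1978/7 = 282.57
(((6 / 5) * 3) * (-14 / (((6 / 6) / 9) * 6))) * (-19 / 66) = 1197 / 55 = 21.76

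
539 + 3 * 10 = 569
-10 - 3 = -13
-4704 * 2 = -9408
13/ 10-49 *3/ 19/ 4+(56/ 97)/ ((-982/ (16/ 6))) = -0.64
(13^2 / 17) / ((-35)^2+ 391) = 169 / 27472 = 0.01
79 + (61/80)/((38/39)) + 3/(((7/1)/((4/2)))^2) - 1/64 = 23837127/297920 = 80.01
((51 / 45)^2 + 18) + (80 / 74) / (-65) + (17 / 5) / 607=1266120178 / 65692575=19.27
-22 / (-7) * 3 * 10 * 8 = 5280 / 7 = 754.29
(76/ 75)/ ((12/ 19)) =361/ 225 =1.60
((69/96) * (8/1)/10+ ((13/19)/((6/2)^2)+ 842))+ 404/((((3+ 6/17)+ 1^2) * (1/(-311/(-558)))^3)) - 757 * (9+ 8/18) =-3841745723220679/610700008680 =-6290.72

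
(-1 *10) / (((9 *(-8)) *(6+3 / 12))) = 1 / 45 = 0.02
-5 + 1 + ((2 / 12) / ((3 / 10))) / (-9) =-329 / 81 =-4.06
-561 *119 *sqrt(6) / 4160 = -66759 *sqrt(6) / 4160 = -39.31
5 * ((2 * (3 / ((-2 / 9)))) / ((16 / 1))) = -135 / 16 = -8.44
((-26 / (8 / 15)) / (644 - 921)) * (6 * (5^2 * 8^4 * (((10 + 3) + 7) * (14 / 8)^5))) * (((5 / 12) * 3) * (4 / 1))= 49160475000 / 277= 177474638.99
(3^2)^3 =729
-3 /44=-0.07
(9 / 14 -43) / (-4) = 10.59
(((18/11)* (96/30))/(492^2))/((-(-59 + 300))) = -0.00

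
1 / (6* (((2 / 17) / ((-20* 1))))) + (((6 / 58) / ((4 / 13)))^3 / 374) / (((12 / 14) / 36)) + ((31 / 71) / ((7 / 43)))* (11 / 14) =-79882605316753 / 3046430380224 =-26.22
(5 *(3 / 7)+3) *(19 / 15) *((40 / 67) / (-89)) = -1824 / 41741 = -0.04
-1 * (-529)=529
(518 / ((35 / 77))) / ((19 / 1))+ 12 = 6838 / 95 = 71.98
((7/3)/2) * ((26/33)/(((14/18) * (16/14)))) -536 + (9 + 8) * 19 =-18653/88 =-211.97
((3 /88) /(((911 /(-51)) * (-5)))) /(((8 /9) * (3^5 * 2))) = 17 /19240320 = 0.00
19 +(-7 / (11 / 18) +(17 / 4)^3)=84.31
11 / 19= 0.58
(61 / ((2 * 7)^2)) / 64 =61 / 12544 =0.00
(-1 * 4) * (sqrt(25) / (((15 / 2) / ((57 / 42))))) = -76 / 21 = -3.62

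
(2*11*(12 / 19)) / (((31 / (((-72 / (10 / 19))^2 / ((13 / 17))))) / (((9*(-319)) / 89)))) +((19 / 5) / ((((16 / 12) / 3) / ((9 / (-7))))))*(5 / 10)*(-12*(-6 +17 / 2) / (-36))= -35535979252899 / 100427600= -353846.74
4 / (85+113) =2 / 99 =0.02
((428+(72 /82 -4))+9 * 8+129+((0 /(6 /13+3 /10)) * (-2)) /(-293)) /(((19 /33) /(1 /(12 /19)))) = 1721.16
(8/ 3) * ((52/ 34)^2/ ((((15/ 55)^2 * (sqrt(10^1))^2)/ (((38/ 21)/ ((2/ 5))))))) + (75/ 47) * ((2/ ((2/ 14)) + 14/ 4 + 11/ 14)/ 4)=45.23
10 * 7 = 70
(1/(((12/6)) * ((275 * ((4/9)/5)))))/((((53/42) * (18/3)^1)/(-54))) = -0.15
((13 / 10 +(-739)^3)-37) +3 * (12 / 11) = -44394179657 / 110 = -403583451.43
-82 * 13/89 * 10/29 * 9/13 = -7380/2581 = -2.86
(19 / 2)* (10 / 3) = 95 / 3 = 31.67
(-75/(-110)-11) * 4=-454/11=-41.27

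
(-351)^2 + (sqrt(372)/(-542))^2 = 123201.00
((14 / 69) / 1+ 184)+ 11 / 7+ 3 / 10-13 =835949 / 4830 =173.07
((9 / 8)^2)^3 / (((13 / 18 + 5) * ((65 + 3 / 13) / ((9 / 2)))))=0.02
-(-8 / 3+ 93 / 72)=11 / 8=1.38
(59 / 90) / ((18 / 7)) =413 / 1620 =0.25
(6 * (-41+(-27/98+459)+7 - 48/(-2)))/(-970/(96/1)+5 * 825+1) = 6332400/9680587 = 0.65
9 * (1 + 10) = 99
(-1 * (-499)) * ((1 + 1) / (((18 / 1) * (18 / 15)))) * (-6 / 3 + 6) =4990 / 27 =184.81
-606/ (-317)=606/ 317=1.91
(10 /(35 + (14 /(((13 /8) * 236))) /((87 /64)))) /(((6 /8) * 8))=111215 /2337307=0.05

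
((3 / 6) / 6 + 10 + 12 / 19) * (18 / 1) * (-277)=-2030133 / 38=-53424.55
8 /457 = 0.02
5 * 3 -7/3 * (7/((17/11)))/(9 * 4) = 27001/1836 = 14.71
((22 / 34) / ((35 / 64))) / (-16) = -44 / 595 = -0.07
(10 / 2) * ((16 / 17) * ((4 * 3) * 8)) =7680 / 17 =451.76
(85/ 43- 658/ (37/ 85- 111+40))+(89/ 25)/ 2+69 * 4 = 1863954273/ 6447850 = 289.08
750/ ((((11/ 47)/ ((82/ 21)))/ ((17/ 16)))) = 4094875/ 308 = 13295.05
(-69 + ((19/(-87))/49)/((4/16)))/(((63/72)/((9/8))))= -882669/9947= -88.74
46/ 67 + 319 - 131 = 12642/ 67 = 188.69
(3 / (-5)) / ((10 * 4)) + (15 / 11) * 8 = 23967 / 2200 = 10.89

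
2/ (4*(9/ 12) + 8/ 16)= 4/ 7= 0.57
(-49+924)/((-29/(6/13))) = -13.93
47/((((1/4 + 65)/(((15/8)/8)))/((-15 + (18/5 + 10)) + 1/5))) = -47/232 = -0.20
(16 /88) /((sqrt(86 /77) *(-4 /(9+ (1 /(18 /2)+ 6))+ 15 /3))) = 34 *sqrt(6622) /76153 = 0.04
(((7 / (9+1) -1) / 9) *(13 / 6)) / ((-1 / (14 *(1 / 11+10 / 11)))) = 91 / 90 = 1.01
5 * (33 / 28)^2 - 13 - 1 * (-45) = 38.95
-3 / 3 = -1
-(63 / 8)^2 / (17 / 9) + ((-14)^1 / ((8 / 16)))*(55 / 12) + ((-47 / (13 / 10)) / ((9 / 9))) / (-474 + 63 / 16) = -5712028551 / 35459008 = -161.09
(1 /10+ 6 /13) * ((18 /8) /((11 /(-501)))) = -329157 /5720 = -57.54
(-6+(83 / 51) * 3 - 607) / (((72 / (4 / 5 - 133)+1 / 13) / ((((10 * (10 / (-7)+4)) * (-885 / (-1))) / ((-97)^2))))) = 14151325336200 / 4499957749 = 3144.77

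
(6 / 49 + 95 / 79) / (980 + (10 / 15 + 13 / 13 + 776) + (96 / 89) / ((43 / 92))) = 58886049 / 78218459557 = 0.00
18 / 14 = 9 / 7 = 1.29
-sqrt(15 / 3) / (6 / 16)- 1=-6.96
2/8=1/4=0.25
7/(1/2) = 14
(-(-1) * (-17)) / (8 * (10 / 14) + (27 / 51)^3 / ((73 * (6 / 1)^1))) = -85358462 / 28693621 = -2.97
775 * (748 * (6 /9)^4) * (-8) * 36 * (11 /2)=-1632435200 /9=-181381688.89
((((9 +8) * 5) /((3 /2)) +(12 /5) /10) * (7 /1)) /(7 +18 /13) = 388388 /8175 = 47.51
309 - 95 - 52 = 162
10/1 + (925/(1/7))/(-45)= -1205/9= -133.89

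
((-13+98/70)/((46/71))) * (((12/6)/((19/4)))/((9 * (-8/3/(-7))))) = -14413/6555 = -2.20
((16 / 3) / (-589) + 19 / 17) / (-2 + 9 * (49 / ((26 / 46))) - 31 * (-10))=432913 / 424961733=0.00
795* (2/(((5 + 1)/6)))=1590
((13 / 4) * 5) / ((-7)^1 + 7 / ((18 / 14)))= -585 / 56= -10.45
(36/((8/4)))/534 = 3/89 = 0.03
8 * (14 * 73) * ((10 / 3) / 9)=81760 / 27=3028.15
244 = 244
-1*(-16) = 16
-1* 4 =-4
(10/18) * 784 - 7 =3857/9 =428.56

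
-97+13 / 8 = -95.38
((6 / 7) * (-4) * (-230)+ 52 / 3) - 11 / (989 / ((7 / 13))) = 217590251 / 269997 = 805.90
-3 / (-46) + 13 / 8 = 311 / 184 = 1.69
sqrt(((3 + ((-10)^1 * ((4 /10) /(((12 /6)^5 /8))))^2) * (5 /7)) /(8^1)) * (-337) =-337 * sqrt(70) /14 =-201.40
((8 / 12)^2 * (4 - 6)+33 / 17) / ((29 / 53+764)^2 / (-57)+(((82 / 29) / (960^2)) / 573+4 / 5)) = -7310613044582400 / 71239224804464826653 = -0.00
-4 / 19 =-0.21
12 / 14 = 6 / 7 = 0.86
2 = 2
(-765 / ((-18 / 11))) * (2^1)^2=1870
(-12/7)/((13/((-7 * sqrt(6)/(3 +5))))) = 3 * sqrt(6)/26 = 0.28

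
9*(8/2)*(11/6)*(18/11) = 108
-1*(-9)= 9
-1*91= -91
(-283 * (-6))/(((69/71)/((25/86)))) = 502325/989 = 507.91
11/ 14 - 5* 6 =-409/ 14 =-29.21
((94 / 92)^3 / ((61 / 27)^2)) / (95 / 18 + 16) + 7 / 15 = 495729757213 / 1040382892860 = 0.48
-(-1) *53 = 53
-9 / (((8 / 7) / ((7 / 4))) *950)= -441 / 30400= -0.01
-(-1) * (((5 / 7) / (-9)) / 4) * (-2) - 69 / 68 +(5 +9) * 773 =10821.02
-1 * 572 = -572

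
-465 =-465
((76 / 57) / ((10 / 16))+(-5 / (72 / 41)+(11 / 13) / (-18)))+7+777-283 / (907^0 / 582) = -255719507 / 1560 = -163922.76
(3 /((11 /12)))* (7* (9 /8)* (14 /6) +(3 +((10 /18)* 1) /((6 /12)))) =1619 /22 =73.59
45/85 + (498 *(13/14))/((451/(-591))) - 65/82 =-65072537/107338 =-606.24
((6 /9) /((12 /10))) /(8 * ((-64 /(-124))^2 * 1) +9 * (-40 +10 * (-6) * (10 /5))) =-4805 /12436128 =-0.00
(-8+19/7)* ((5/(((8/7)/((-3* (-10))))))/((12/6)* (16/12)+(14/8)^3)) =-133200/1541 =-86.44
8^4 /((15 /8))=32768 /15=2184.53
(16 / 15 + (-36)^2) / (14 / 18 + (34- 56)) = -58368 / 955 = -61.12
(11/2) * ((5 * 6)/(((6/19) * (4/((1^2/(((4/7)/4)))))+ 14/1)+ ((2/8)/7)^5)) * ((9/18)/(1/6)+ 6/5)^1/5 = 75536305152/7728274805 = 9.77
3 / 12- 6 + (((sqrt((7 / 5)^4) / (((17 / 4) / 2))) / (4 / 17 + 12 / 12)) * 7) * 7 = 9251 / 300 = 30.84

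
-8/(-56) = 1/7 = 0.14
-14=-14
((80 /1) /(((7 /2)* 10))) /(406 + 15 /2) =32 /5789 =0.01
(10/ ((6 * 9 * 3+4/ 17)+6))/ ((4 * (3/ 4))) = 17/ 858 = 0.02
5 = 5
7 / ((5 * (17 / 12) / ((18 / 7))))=216 / 85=2.54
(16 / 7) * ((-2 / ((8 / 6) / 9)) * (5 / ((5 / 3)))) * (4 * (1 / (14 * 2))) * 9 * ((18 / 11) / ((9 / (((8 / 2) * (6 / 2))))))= -139968 / 539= -259.68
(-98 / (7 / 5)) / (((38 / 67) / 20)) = -46900 / 19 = -2468.42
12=12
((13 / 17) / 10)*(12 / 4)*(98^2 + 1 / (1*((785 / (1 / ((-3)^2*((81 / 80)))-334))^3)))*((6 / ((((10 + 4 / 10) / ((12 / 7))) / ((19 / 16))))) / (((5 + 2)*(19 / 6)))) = 449966555773879217771 / 3854619671045015250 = 116.73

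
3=3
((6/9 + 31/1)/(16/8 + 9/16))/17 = 1520/2091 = 0.73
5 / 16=0.31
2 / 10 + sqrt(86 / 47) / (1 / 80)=1 / 5 + 80 *sqrt(4042) / 47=108.42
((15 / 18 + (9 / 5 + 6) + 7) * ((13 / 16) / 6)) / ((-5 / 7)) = -2.96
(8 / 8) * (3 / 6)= 0.50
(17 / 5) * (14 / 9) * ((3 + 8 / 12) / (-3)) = -2618 / 405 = -6.46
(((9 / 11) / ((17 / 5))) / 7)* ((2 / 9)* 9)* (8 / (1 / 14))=1440 / 187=7.70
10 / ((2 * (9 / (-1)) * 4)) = -5 / 36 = -0.14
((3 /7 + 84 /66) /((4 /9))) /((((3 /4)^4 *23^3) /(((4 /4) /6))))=4192 /25295193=0.00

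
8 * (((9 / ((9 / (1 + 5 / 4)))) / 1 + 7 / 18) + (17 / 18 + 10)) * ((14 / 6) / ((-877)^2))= 2282 / 6922161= 0.00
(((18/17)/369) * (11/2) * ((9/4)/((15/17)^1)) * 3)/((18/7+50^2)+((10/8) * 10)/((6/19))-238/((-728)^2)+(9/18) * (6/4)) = 2810808/59202474185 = 0.00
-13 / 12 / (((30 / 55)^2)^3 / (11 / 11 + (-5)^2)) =-299393809 / 279936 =-1069.51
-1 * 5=-5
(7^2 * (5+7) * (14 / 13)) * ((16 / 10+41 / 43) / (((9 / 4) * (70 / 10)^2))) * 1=40992 / 2795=14.67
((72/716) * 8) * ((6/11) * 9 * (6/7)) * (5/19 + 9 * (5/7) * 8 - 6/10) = 1585184256/9165695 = 172.95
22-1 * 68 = -46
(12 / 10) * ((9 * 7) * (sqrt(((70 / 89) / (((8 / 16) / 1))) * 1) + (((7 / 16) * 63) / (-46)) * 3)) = -250047 / 1840 + 756 * sqrt(3115) / 445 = -41.08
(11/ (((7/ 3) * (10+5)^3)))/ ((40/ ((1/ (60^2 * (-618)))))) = -11/ 700812000000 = -0.00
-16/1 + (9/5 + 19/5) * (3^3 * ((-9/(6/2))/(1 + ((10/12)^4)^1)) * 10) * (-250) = 1469633264/1921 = 765035.54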